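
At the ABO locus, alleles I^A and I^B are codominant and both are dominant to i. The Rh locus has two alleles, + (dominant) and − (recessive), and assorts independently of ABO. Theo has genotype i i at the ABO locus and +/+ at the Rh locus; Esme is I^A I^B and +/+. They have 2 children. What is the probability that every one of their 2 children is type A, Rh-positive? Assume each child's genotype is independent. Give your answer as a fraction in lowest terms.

ABO cross i i × I^A I^B → 1/2 A, 1/2 B.
Rh cross +/+ × +/+ → 1 Rh+; so P(type A, Rh-positive) = 1/2 × 1 = 1/2 per child.
All 2 independent: (1/2)^2 = 1/4.

1/4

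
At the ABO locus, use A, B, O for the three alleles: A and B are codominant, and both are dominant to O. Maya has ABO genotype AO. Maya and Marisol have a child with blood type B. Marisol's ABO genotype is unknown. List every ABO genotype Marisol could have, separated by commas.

AB, BB, BO

For each candidate genotype of Marisol, check whether crossing it with AO can produce every observed child phenotype.
  AA → possible child types {A} ✗
  AB → possible child types {A, B, AB} ✓
  AO → possible child types {O, A} ✗
  BB → possible child types {B, AB} ✓
  BO → possible child types {O, A, B, AB} ✓
  OO → possible child types {O, A} ✗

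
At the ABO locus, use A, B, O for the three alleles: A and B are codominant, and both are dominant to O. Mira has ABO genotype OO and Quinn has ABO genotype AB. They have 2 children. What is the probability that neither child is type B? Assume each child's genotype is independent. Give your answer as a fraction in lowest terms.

ABO cross OO × AB → 1/2 A, 1/2 B.
So P(type B) = 1/2 per child.
P(not type B) = 1/2 for one child; (1/2)^2 = 1/4.

1/4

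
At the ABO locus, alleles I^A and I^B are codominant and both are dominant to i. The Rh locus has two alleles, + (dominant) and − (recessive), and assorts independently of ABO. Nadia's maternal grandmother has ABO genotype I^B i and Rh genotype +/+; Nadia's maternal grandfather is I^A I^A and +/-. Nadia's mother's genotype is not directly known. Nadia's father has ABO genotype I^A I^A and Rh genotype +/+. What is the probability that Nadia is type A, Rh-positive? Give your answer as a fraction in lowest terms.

Nadia's mother's ABO genotype from I^B i × I^A I^A: 1/2 I^A I^B, 1/2 I^A i.
Crossing each possibility with the father I^A I^A and summing P(type A): 1/2·1/2 + 1/2·1 = 3/4.
Similarly for Rh via the mother's Rh distribution: P(Rh+) = 1.
Independent loci: 3/4 × 1 = 3/4.

3/4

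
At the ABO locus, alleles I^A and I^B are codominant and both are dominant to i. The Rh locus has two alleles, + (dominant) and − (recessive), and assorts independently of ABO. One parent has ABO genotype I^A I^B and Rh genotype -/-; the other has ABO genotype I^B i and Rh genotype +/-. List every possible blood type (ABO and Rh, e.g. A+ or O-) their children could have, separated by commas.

A+, A-, B+, B-, AB+, AB-

Gametes from I^A I^B × I^B i give offspring ABO genotypes I^A I^B, I^A i, I^B I^B, I^B i, i.e. phenotypes A, B, AB.
Rh cross -/- × +/- → phenotypes Rh+, Rh-.
Combining independently: A+, A-, B+, B-, AB+, AB-.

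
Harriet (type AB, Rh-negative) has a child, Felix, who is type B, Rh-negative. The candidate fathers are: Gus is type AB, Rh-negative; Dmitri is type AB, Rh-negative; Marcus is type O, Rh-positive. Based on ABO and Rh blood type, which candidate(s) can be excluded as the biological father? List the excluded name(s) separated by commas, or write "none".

none

A candidate is excluded only if no genotype consistent with his phenotype could produce a type B, Rh-negative child with a type AB, Rh-negative mother.
Every candidate has at least one consistent genotype combination, so none can be excluded.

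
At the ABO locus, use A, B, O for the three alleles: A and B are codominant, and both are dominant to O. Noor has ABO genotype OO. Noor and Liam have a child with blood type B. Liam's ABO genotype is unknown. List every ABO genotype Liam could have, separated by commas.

AB, BB, BO

For each candidate genotype of Liam, check whether crossing it with OO can produce every observed child phenotype.
  AA → possible child types {A} ✗
  AB → possible child types {A, B} ✓
  AO → possible child types {O, A} ✗
  BB → possible child types {B} ✓
  BO → possible child types {O, B} ✓
  OO → possible child types {O} ✗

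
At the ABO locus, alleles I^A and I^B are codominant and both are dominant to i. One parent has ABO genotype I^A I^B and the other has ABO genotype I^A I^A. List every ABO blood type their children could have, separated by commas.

Gametes from I^A I^B × I^A I^A give offspring ABO genotypes I^A I^A, I^A I^B, i.e. phenotypes A, AB.

A, AB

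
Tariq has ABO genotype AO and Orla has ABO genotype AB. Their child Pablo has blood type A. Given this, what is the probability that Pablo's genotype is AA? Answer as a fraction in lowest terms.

1/2

Cross AO × AB → 1/4 AA, 1/4 AB, 1/4 AO, 1/4 BO.
Type-A genotypes among offspring: AA (1/4), AO (1/4); total 1/2.
P(AA | type A) = (1/4) / (1/2) = 1/2.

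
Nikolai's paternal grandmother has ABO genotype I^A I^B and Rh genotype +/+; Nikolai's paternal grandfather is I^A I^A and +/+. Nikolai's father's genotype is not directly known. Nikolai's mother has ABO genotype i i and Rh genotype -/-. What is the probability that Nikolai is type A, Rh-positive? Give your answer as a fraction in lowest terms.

3/4

Nikolai's father's ABO genotype from I^A I^B × I^A I^A: 1/2 I^A I^A, 1/2 I^A I^B.
Crossing each possibility with the mother i i and summing P(type A): 1/2·1 + 1/2·1/2 = 3/4.
Similarly for Rh via the father's Rh distribution: P(Rh+) = 1.
Independent loci: 3/4 × 1 = 3/4.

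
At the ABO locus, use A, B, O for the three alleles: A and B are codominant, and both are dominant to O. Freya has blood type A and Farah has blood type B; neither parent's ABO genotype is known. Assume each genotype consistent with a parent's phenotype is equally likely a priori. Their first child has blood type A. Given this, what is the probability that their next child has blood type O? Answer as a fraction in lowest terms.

1/12

Possible genotypes: Freya ∈ {AA, AO}; Farah ∈ {BB, BO}.
Weight each parental genotype pair by prior × P(type-A child):
  AA × BO: posterior weight 2/3; P(next child type O) = 0.
  AO × BO: posterior weight 1/3; P(next child type O) = 1/4.
Weighted sum = 1/12.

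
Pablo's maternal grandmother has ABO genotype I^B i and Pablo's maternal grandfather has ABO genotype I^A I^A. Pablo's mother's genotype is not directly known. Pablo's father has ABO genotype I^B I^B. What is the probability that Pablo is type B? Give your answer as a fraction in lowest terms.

Pablo's mother's ABO genotype from I^B i × I^A I^A: 1/2 I^A I^B, 1/2 I^A i.
Crossing each possibility with the father I^B I^B and summing P(type B): 1/2·1/2 + 1/2·1/2 = 1/2.

1/2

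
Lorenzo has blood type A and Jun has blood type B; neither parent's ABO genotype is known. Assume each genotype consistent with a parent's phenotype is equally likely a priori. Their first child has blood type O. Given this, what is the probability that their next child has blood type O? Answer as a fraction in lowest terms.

Possible genotypes: Lorenzo ∈ {I^A I^A, I^A i}; Jun ∈ {I^B I^B, I^B i}.
Weight each parental genotype pair by prior × P(type-O child):
  I^A i × I^B i: posterior weight 1; P(next child type O) = 1/4.
Weighted sum = 1/4.

1/4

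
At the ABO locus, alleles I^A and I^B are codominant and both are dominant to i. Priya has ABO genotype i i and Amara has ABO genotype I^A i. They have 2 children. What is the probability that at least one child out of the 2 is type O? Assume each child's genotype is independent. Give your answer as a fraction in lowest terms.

3/4

ABO cross i i × I^A i → 1/2 O, 1/2 A.
So P(type O) = 1/2 per child.
P(none) = (1/2)^2 = 1/4; P(at least one) = 1 − 1/4 = 3/4.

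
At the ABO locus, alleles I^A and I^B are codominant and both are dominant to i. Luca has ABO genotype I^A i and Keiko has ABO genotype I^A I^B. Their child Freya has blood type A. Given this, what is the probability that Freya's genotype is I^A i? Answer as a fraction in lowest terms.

Cross I^A i × I^A I^B → 1/4 I^A I^A, 1/4 I^A I^B, 1/4 I^A i, 1/4 I^B i.
Type-A genotypes among offspring: I^A I^A (1/4), I^A i (1/4); total 1/2.
P(I^A i | type A) = (1/4) / (1/2) = 1/2.

1/2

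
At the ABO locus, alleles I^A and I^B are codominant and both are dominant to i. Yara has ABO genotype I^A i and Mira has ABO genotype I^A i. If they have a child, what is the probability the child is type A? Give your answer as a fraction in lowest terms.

3/4

ABO cross I^A i × I^A i → offspring phenotypes: 1/4 O, 3/4 A.
So P(type A) = 3/4.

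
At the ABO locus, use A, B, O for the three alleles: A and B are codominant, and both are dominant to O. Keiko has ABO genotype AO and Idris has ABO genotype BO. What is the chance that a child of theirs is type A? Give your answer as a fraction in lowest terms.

ABO cross AO × BO → offspring phenotypes: 1/4 O, 1/4 A, 1/4 B, 1/4 AB.
So P(type A) = 1/4.

1/4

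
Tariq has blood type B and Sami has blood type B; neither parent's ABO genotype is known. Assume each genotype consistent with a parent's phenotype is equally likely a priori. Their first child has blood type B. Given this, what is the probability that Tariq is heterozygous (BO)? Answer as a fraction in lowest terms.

Possible genotypes: Tariq ∈ {BB, BO}; Sami ∈ {BB, BO}.
Weight each parental genotype pair by prior × P(type-B child):
  BB × BB: posterior weight 4/15.
  BB × BO: posterior weight 4/15.
  BO × BB: posterior weight 4/15.
  BO × BO: posterior weight 1/5.
Sum the posterior weight over pairs where Tariq is BO: 7/15.

7/15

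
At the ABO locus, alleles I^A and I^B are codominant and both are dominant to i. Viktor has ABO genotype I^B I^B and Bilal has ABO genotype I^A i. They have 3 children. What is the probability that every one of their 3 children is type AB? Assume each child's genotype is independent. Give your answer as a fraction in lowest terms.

ABO cross I^B I^B × I^A i → 1/2 B, 1/2 AB.
So P(type AB) = 1/2 per child.
All 3 independent: (1/2)^3 = 1/8.

1/8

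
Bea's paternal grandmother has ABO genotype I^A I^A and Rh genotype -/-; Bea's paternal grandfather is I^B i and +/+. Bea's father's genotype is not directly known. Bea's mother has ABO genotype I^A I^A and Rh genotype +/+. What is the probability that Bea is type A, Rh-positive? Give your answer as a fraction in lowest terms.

Bea's father's ABO genotype from I^A I^A × I^B i: 1/2 I^A I^B, 1/2 I^A i.
Crossing each possibility with the mother I^A I^A and summing P(type A): 1/2·1/2 + 1/2·1 = 3/4.
Similarly for Rh via the father's Rh distribution: P(Rh+) = 1.
Independent loci: 3/4 × 1 = 3/4.

3/4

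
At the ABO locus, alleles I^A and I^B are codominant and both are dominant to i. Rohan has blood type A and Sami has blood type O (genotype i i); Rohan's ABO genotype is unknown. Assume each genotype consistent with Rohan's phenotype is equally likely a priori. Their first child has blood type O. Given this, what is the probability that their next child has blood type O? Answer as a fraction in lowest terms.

1/2

Possible genotypes: Rohan ∈ {I^A I^A, I^A i}; Sami ∈ {i i}.
Weight each parental genotype pair by prior × P(type-O child):
  I^A i × i i: posterior weight 1; P(next child type O) = 1/2.
Weighted sum = 1/2.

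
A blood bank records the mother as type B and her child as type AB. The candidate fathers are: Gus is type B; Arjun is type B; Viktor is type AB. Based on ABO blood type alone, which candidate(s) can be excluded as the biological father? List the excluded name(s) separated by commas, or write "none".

Gus, Arjun

A candidate is excluded only if no genotype consistent with his phenotype could produce a type AB child with a type B mother.
Gus (type B): no genotype consistent with that phenotype can produce a type-AB child with a type-B mother.
Arjun (type B): no genotype consistent with that phenotype can produce a type-AB child with a type-B mother.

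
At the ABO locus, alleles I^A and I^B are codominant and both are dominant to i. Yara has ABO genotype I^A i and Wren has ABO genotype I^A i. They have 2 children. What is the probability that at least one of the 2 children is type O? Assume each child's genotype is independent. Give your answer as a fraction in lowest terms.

ABO cross I^A i × I^A i → 1/4 O, 3/4 A.
So P(type O) = 1/4 per child.
P(none) = (3/4)^2 = 9/16; P(at least one) = 1 − 9/16 = 7/16.

7/16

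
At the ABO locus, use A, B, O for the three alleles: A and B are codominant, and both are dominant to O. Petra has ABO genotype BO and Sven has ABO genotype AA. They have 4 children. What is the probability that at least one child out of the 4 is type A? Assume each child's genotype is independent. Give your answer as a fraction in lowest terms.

ABO cross BO × AA → 1/2 A, 1/2 AB.
So P(type A) = 1/2 per child.
P(none) = (1/2)^4 = 1/16; P(at least one) = 1 − 1/16 = 15/16.

15/16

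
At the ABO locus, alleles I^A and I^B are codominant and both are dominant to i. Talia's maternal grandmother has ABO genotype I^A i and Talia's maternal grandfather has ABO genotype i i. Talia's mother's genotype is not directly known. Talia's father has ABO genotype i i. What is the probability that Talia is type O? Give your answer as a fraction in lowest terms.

Talia's mother's ABO genotype from I^A i × i i: 1/2 I^A i, 1/2 i i.
Crossing each possibility with the father i i and summing P(type O): 1/2·1/2 + 1/2·1 = 3/4.

3/4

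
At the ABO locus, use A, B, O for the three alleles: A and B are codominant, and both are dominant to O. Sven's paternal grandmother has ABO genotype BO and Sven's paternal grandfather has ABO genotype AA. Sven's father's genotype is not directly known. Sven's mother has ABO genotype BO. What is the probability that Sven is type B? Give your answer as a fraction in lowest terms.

3/8

Sven's father's ABO genotype from BO × AA: 1/2 AB, 1/2 AO.
Crossing each possibility with the mother BO and summing P(type B): 1/2·1/2 + 1/2·1/4 = 3/8.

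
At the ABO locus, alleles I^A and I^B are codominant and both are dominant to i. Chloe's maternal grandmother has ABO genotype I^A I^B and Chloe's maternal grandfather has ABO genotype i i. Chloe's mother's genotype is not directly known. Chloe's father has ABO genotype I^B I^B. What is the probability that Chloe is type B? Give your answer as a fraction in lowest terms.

3/4

Chloe's mother's ABO genotype from I^A I^B × i i: 1/2 I^A i, 1/2 I^B i.
Crossing each possibility with the father I^B I^B and summing P(type B): 1/2·1/2 + 1/2·1 = 3/4.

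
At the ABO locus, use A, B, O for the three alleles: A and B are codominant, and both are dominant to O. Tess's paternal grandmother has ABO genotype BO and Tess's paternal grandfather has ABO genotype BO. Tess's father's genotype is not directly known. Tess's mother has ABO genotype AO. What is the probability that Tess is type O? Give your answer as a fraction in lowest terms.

Tess's father's ABO genotype from BO × BO: 1/4 BB, 1/2 BO, 1/4 OO.
Crossing each possibility with the mother AO and summing P(type O): 1/4·0 + 1/2·1/4 + 1/4·1/2 = 1/4.

1/4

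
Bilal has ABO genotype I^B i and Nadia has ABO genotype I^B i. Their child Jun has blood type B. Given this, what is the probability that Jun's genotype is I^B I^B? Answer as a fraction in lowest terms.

Cross I^B i × I^B i → 1/4 I^B I^B, 1/2 I^B i, 1/4 i i.
Type-B genotypes among offspring: I^B I^B (1/4), I^B i (1/2); total 3/4.
P(I^B I^B | type B) = (1/4) / (3/4) = 1/3.

1/3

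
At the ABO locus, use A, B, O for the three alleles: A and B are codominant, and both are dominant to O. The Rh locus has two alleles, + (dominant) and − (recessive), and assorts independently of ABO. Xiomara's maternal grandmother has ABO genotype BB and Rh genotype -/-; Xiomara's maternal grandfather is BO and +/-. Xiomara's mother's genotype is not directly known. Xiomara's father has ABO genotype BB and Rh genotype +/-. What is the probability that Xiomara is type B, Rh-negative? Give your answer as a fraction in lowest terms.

3/8

Xiomara's mother's ABO genotype from BB × BO: 1/2 BB, 1/2 BO.
Crossing each possibility with the father BB and summing P(type B): 1/2·1 + 1/2·1 = 1.
Similarly for Rh via the mother's Rh distribution: P(Rh-) = 3/8.
Independent loci: 1 × 3/8 = 3/8.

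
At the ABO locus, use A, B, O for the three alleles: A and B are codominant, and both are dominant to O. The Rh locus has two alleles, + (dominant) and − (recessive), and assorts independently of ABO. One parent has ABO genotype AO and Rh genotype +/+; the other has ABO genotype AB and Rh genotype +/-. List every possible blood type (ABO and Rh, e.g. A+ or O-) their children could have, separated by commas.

A+, B+, AB+

Gametes from AO × AB give offspring ABO genotypes AA, AB, AO, BO, i.e. phenotypes A, B, AB.
Rh cross +/+ × +/- → phenotypes Rh+.
Combining independently: A+, B+, AB+.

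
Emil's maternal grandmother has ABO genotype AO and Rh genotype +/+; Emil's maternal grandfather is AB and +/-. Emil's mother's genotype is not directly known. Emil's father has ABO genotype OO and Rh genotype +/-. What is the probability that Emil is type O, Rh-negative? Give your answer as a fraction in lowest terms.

Emil's mother's ABO genotype from AO × AB: 1/4 AA, 1/4 AB, 1/4 AO, 1/4 BO.
Crossing each possibility with the father OO and summing P(type O): 1/4·0 + 1/4·0 + 1/4·1/2 + 1/4·1/2 = 1/4.
Similarly for Rh via the mother's Rh distribution: P(Rh-) = 1/8.
Independent loci: 1/4 × 1/8 = 1/32.

1/32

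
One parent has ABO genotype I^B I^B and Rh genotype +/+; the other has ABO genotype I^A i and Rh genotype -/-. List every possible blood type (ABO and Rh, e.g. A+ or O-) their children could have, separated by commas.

B+, AB+

Gametes from I^B I^B × I^A i give offspring ABO genotypes I^A I^B, I^B i, i.e. phenotypes B, AB.
Rh cross +/+ × -/- → phenotypes Rh+.
Combining independently: B+, AB+.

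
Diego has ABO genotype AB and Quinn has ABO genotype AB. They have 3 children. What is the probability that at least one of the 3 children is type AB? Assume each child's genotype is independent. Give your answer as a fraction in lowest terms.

ABO cross AB × AB → 1/4 A, 1/4 B, 1/2 AB.
So P(type AB) = 1/2 per child.
P(none) = (1/2)^3 = 1/8; P(at least one) = 1 − 1/8 = 7/8.

7/8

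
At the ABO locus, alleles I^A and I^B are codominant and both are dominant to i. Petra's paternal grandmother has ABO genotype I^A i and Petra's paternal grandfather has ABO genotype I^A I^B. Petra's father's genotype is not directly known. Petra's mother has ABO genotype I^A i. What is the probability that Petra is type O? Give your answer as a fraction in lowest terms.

1/8

Petra's father's ABO genotype from I^A i × I^A I^B: 1/4 I^A I^A, 1/4 I^A I^B, 1/4 I^A i, 1/4 I^B i.
Crossing each possibility with the mother I^A i and summing P(type O): 1/4·0 + 1/4·0 + 1/4·1/4 + 1/4·1/4 = 1/8.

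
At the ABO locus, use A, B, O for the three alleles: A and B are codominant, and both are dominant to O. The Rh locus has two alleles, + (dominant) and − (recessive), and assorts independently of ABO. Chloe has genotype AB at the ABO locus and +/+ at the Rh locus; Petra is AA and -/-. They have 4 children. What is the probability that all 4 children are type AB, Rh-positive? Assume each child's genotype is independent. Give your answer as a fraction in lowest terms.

ABO cross AB × AA → 1/2 A, 1/2 AB.
Rh cross +/+ × -/- → 1 Rh+; so P(type AB, Rh-positive) = 1/2 × 1 = 1/2 per child.
All 4 independent: (1/2)^4 = 1/16.

1/16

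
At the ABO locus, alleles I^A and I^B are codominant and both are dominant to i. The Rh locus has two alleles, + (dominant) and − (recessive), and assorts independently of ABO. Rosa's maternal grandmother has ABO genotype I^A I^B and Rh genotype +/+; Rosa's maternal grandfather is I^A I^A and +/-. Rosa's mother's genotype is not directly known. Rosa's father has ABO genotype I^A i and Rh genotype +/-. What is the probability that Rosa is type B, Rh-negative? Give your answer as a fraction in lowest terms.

Rosa's mother's ABO genotype from I^A I^B × I^A I^A: 1/2 I^A I^A, 1/2 I^A I^B.
Crossing each possibility with the father I^A i and summing P(type B): 1/2·0 + 1/2·1/4 = 1/8.
Similarly for Rh via the mother's Rh distribution: P(Rh-) = 1/8.
Independent loci: 1/8 × 1/8 = 1/64.

1/64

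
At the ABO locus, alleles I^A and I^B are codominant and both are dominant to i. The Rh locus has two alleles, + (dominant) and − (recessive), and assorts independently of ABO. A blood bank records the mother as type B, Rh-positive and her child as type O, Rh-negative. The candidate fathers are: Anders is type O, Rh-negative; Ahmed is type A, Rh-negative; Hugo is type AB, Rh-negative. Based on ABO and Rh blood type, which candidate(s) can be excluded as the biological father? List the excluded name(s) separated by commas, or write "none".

A candidate is excluded only if no genotype consistent with his phenotype could produce a type O, Rh-negative child with a type B, Rh-positive mother.
Hugo (type AB, Rh-): no genotype consistent with that phenotype can produce a type-O Rh- child with a type-B mother.

Hugo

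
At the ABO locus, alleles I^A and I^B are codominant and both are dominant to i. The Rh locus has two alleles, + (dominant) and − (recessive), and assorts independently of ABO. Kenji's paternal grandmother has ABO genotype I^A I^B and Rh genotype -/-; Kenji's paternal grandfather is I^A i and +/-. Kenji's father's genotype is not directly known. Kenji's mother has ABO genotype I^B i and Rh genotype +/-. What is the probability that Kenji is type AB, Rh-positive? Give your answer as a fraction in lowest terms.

5/32

Kenji's father's ABO genotype from I^A I^B × I^A i: 1/4 I^A I^A, 1/4 I^A I^B, 1/4 I^A i, 1/4 I^B i.
Crossing each possibility with the mother I^B i and summing P(type AB): 1/4·1/2 + 1/4·1/4 + 1/4·1/4 + 1/4·0 = 1/4.
Similarly for Rh via the father's Rh distribution: P(Rh+) = 5/8.
Independent loci: 1/4 × 5/8 = 5/32.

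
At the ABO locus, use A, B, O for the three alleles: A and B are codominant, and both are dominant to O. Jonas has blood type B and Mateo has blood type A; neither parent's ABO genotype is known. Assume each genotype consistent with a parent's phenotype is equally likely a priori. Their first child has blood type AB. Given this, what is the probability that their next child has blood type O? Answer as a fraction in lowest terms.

Possible genotypes: Jonas ∈ {BB, BO}; Mateo ∈ {AA, AO}.
Weight each parental genotype pair by prior × P(type-AB child):
  BB × AA: posterior weight 4/9; P(next child type O) = 0.
  BB × AO: posterior weight 2/9; P(next child type O) = 0.
  BO × AA: posterior weight 2/9; P(next child type O) = 0.
  BO × AO: posterior weight 1/9; P(next child type O) = 1/4.
Weighted sum = 1/36.

1/36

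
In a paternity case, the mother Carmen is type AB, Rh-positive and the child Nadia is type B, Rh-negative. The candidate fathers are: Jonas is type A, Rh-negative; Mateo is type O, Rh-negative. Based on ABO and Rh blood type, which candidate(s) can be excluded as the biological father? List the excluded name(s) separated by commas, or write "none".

A candidate is excluded only if no genotype consistent with his phenotype could produce a type B, Rh-negative child with a type AB, Rh-positive mother.
Every candidate has at least one consistent genotype combination, so none can be excluded.

none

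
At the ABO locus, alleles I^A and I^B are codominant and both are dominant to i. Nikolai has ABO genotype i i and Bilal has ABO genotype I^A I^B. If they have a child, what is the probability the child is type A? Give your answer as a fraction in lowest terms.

ABO cross i i × I^A I^B → offspring phenotypes: 1/2 A, 1/2 B.
So P(type A) = 1/2.

1/2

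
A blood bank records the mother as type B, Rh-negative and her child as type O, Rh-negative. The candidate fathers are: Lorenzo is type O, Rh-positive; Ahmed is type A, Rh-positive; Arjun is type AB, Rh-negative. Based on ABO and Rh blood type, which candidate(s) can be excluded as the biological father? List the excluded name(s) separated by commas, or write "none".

A candidate is excluded only if no genotype consistent with his phenotype could produce a type O, Rh-negative child with a type B, Rh-negative mother.
Arjun (type AB, Rh-): no genotype consistent with that phenotype can produce a type-O Rh- child with a type-B mother.

Arjun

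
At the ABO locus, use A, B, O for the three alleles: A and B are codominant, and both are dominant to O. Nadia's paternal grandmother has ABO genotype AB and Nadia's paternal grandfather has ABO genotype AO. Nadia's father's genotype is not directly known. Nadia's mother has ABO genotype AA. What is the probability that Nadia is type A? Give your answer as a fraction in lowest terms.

3/4

Nadia's father's ABO genotype from AB × AO: 1/4 AA, 1/4 AB, 1/4 AO, 1/4 BO.
Crossing each possibility with the mother AA and summing P(type A): 1/4·1 + 1/4·1/2 + 1/4·1 + 1/4·1/2 = 3/4.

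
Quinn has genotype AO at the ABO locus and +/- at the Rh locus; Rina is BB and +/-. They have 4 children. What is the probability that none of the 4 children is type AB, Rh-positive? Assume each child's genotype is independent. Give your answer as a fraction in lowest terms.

ABO cross AO × BB → 1/2 B, 1/2 AB.
Rh cross +/- × +/- → 3/4 Rh+, 1/4 Rh-; so P(type AB, Rh-positive) = 1/2 × 3/4 = 3/8 per child.
P(not type AB, Rh-positive) = 5/8 for one child; (5/8)^4 = 625/4096.

625/4096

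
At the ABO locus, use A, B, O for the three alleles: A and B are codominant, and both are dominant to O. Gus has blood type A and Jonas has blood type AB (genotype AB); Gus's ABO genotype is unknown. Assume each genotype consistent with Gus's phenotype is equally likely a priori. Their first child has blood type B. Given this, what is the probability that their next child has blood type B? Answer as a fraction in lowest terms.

Possible genotypes: Gus ∈ {AA, AO}; Jonas ∈ {AB}.
Weight each parental genotype pair by prior × P(type-B child):
  AO × AB: posterior weight 1; P(next child type B) = 1/4.
Weighted sum = 1/4.

1/4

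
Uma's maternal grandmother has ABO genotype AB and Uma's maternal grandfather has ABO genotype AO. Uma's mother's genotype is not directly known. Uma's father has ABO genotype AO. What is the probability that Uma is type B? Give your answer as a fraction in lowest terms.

Uma's mother's ABO genotype from AB × AO: 1/4 AA, 1/4 AB, 1/4 AO, 1/4 BO.
Crossing each possibility with the father AO and summing P(type B): 1/4·0 + 1/4·1/4 + 1/4·0 + 1/4·1/4 = 1/8.

1/8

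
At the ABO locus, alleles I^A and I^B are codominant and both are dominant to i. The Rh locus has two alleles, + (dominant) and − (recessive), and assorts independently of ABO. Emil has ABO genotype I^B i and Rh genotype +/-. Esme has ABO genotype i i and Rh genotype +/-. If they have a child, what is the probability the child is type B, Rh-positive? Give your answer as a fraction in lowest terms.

3/8

ABO cross I^B i × i i → offspring phenotypes: 1/2 O, 1/2 B.
Rh cross +/- × +/- → 3/4 Rh+, 1/4 Rh-.
Independent loci: P(type B, Rh-positive) = 1/2 × 3/4 = 3/8.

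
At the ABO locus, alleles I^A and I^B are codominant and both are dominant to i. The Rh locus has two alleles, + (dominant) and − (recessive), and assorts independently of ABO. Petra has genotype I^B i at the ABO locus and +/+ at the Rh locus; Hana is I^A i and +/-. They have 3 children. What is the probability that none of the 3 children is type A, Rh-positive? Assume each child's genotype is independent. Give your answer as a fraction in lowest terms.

27/64

ABO cross I^B i × I^A i → 1/4 O, 1/4 A, 1/4 B, 1/4 AB.
Rh cross +/+ × +/- → 1 Rh+; so P(type A, Rh-positive) = 1/4 × 1 = 1/4 per child.
P(not type A, Rh-positive) = 3/4 for one child; (3/4)^3 = 27/64.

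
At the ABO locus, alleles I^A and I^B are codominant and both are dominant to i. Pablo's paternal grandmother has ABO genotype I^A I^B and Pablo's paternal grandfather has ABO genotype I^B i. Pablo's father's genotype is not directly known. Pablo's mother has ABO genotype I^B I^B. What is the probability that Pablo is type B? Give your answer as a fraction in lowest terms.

3/4

Pablo's father's ABO genotype from I^A I^B × I^B i: 1/4 I^A I^B, 1/4 I^A i, 1/4 I^B I^B, 1/4 I^B i.
Crossing each possibility with the mother I^B I^B and summing P(type B): 1/4·1/2 + 1/4·1/2 + 1/4·1 + 1/4·1 = 3/4.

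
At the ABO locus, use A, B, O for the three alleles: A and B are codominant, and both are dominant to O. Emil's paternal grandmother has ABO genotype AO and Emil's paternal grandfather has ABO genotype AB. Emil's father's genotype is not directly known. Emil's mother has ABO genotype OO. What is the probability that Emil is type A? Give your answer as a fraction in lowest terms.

Emil's father's ABO genotype from AO × AB: 1/4 AA, 1/4 AB, 1/4 AO, 1/4 BO.
Crossing each possibility with the mother OO and summing P(type A): 1/4·1 + 1/4·1/2 + 1/4·1/2 + 1/4·0 = 1/2.

1/2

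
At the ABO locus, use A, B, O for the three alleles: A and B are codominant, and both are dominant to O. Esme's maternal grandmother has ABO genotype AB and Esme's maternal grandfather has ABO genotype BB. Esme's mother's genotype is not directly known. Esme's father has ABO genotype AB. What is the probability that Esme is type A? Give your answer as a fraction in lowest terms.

Esme's mother's ABO genotype from AB × BB: 1/2 AB, 1/2 BB.
Crossing each possibility with the father AB and summing P(type A): 1/2·1/4 + 1/2·0 = 1/8.

1/8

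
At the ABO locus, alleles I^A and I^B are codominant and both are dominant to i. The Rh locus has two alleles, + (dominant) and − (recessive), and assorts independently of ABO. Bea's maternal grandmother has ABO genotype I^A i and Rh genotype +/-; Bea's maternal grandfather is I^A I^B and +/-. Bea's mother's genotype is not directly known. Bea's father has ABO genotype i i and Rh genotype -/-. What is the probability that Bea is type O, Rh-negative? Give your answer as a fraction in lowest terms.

1/8

Bea's mother's ABO genotype from I^A i × I^A I^B: 1/4 I^A I^A, 1/4 I^A I^B, 1/4 I^A i, 1/4 I^B i.
Crossing each possibility with the father i i and summing P(type O): 1/4·0 + 1/4·0 + 1/4·1/2 + 1/4·1/2 = 1/4.
Similarly for Rh via the mother's Rh distribution: P(Rh-) = 1/2.
Independent loci: 1/4 × 1/2 = 1/8.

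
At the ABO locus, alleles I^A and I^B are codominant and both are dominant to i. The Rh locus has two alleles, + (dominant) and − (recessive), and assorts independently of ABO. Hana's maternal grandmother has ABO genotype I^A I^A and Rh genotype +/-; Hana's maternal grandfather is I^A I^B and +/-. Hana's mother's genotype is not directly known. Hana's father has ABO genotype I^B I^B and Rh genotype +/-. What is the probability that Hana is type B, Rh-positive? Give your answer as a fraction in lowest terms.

3/16

Hana's mother's ABO genotype from I^A I^A × I^A I^B: 1/2 I^A I^A, 1/2 I^A I^B.
Crossing each possibility with the father I^B I^B and summing P(type B): 1/2·0 + 1/2·1/2 = 1/4.
Similarly for Rh via the mother's Rh distribution: P(Rh+) = 3/4.
Independent loci: 1/4 × 3/4 = 3/16.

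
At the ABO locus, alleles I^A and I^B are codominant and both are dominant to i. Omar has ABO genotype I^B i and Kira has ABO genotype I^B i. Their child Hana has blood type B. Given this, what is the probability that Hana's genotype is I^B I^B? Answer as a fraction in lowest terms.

Cross I^B i × I^B i → 1/4 I^B I^B, 1/2 I^B i, 1/4 i i.
Type-B genotypes among offspring: I^B I^B (1/4), I^B i (1/2); total 3/4.
P(I^B I^B | type B) = (1/4) / (3/4) = 1/3.

1/3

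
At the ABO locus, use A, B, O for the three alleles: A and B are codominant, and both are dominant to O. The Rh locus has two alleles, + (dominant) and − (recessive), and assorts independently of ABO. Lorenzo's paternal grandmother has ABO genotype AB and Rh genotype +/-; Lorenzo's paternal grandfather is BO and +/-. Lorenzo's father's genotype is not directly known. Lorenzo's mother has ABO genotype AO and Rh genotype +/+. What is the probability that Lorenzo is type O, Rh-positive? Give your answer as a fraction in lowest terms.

1/8

Lorenzo's father's ABO genotype from AB × BO: 1/4 AB, 1/4 AO, 1/4 BB, 1/4 BO.
Crossing each possibility with the mother AO and summing P(type O): 1/4·0 + 1/4·1/4 + 1/4·0 + 1/4·1/4 = 1/8.
Similarly for Rh via the father's Rh distribution: P(Rh+) = 1.
Independent loci: 1/8 × 1 = 1/8.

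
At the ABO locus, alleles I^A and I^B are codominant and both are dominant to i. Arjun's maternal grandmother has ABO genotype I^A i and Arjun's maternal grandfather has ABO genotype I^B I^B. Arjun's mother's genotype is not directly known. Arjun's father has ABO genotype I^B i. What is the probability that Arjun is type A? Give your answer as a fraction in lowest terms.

1/8

Arjun's mother's ABO genotype from I^A i × I^B I^B: 1/2 I^A I^B, 1/2 I^B i.
Crossing each possibility with the father I^B i and summing P(type A): 1/2·1/4 + 1/2·0 = 1/8.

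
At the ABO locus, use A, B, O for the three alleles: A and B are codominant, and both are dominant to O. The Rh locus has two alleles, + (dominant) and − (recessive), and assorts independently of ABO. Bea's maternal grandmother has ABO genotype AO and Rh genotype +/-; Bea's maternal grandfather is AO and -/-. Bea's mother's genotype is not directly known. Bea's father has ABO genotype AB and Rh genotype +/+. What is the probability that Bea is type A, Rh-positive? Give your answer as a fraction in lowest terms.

1/2

Bea's mother's ABO genotype from AO × AO: 1/4 AA, 1/2 AO, 1/4 OO.
Crossing each possibility with the father AB and summing P(type A): 1/4·1/2 + 1/2·1/2 + 1/4·1/2 = 1/2.
Similarly for Rh via the mother's Rh distribution: P(Rh+) = 1.
Independent loci: 1/2 × 1 = 1/2.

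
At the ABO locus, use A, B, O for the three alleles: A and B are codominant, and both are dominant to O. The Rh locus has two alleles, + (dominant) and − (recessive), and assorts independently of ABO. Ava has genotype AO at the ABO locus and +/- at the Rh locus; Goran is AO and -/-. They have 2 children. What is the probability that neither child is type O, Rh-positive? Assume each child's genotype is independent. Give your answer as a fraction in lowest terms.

ABO cross AO × AO → 1/4 O, 3/4 A.
Rh cross +/- × -/- → 1/2 Rh+, 1/2 Rh-; so P(type O, Rh-positive) = 1/4 × 1/2 = 1/8 per child.
P(not type O, Rh-positive) = 7/8 for one child; (7/8)^2 = 49/64.

49/64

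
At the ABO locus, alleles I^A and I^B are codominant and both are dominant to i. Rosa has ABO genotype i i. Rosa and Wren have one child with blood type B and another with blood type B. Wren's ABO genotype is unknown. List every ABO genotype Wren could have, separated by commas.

I^A I^B, I^B I^B, I^B i

For each candidate genotype of Wren, check whether crossing it with i i can produce every observed child phenotype.
  I^A I^A → possible child types {A} ✗
  I^A I^B → possible child types {A, B} ✓
  I^A i → possible child types {O, A} ✗
  I^B I^B → possible child types {B} ✓
  I^B i → possible child types {O, B} ✓
  i i → possible child types {O} ✗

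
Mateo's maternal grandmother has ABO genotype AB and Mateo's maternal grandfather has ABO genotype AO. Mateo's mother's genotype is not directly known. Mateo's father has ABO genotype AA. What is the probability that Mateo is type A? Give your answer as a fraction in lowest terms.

Mateo's mother's ABO genotype from AB × AO: 1/4 AA, 1/4 AB, 1/4 AO, 1/4 BO.
Crossing each possibility with the father AA and summing P(type A): 1/4·1 + 1/4·1/2 + 1/4·1 + 1/4·1/2 = 3/4.

3/4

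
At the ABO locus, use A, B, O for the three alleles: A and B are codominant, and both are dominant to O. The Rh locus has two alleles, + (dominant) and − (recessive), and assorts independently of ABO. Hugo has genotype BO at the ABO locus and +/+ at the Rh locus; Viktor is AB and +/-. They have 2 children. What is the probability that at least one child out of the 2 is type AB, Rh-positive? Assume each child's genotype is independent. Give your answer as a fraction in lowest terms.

7/16

ABO cross BO × AB → 1/4 A, 1/2 B, 1/4 AB.
Rh cross +/+ × +/- → 1 Rh+; so P(type AB, Rh-positive) = 1/4 × 1 = 1/4 per child.
P(none) = (3/4)^2 = 9/16; P(at least one) = 1 − 9/16 = 7/16.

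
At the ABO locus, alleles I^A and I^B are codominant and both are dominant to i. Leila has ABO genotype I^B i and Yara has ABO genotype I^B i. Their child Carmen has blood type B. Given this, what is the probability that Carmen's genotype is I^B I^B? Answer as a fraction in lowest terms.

Cross I^B i × I^B i → 1/4 I^B I^B, 1/2 I^B i, 1/4 i i.
Type-B genotypes among offspring: I^B I^B (1/4), I^B i (1/2); total 3/4.
P(I^B I^B | type B) = (1/4) / (3/4) = 1/3.

1/3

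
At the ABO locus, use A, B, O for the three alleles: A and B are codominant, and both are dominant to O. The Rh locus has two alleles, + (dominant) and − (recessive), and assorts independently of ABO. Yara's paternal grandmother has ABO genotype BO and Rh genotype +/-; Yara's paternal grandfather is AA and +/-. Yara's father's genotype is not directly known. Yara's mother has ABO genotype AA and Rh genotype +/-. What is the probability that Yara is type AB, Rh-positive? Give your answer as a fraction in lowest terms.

3/16

Yara's father's ABO genotype from BO × AA: 1/2 AB, 1/2 AO.
Crossing each possibility with the mother AA and summing P(type AB): 1/2·1/2 + 1/2·0 = 1/4.
Similarly for Rh via the father's Rh distribution: P(Rh+) = 3/4.
Independent loci: 1/4 × 3/4 = 3/16.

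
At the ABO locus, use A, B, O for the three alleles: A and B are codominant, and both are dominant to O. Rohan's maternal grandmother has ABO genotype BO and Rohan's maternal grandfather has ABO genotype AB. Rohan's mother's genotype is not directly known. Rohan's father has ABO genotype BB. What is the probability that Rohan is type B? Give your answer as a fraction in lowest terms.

Rohan's mother's ABO genotype from BO × AB: 1/4 AB, 1/4 AO, 1/4 BB, 1/4 BO.
Crossing each possibility with the father BB and summing P(type B): 1/4·1/2 + 1/4·1/2 + 1/4·1 + 1/4·1 = 3/4.

3/4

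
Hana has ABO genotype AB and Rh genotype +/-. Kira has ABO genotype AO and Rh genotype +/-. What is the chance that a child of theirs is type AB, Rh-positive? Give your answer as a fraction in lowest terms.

3/16

ABO cross AB × AO → offspring phenotypes: 1/2 A, 1/4 B, 1/4 AB.
Rh cross +/- × +/- → 3/4 Rh+, 1/4 Rh-.
Independent loci: P(type AB, Rh-positive) = 1/4 × 3/4 = 3/16.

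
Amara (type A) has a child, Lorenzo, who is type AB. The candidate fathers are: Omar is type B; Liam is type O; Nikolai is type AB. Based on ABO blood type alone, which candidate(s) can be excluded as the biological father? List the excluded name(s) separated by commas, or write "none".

A candidate is excluded only if no genotype consistent with his phenotype could produce a type AB child with a type A mother.
Liam (type O): no genotype consistent with that phenotype can produce a type-AB child with a type-A mother.

Liam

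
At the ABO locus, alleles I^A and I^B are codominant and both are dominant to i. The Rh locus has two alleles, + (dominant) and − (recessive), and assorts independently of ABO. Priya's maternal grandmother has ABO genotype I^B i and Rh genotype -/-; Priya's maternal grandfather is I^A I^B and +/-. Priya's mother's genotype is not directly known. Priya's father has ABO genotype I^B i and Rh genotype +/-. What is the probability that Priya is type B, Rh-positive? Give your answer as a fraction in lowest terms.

25/64

Priya's mother's ABO genotype from I^B i × I^A I^B: 1/4 I^A I^B, 1/4 I^A i, 1/4 I^B I^B, 1/4 I^B i.
Crossing each possibility with the father I^B i and summing P(type B): 1/4·1/2 + 1/4·1/4 + 1/4·1 + 1/4·3/4 = 5/8.
Similarly for Rh via the mother's Rh distribution: P(Rh+) = 5/8.
Independent loci: 5/8 × 5/8 = 25/64.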